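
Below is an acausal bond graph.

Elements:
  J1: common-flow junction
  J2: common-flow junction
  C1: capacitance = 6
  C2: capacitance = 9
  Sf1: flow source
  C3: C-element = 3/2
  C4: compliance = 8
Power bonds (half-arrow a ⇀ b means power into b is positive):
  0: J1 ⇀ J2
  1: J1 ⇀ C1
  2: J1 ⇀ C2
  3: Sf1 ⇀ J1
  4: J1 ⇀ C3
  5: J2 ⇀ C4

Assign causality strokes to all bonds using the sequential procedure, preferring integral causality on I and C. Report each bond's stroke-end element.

#0 |J1
#1 |J1
#2 |J1
#3 |Sf1
#4 |J1
#5 |J2

bond 3 →Sf1  (Sf1 (Sf) sets flow on bond)
bond 0 →J1  (common-f at J1 fixed by 3)
bond 1 →J1  (common-f at J1 fixed by 3)
bond 2 →J1  (1-jn J1 has f-setter on 3)
bond 4 →J1  (1-jn J1 has f-setter on 3)
bond 5 →J2  (J2 flow already set via bond 0)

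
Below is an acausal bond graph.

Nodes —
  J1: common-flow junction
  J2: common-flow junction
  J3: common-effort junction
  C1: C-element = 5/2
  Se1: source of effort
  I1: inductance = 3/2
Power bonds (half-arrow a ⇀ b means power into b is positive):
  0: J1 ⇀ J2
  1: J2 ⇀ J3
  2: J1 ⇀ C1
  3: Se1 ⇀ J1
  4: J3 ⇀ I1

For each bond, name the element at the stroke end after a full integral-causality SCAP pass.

bond 0 |J2
bond 1 |J3
bond 2 |J1
bond 3 |J1
bond 4 |I1

#3 stroke→J1  (Se1 (Se) sets effort on bond)
#2 stroke→J1  (C1 integral (e out))
#0 stroke→J2  (J1: last free bond brings flow in)
#1 stroke→J3  (only one flow-in slot at J2)
#4 stroke→I1  (0-jn J3 has e-setter on 1)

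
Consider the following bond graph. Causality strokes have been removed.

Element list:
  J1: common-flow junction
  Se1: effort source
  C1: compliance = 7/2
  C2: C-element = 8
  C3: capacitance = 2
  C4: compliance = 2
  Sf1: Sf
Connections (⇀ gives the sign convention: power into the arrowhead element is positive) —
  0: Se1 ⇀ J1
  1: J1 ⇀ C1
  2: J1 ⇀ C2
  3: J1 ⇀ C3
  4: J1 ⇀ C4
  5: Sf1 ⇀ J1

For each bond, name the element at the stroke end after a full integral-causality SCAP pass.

bond 0 stroke→J1
bond 1 stroke→J1
bond 2 stroke→J1
bond 3 stroke→J1
bond 4 stroke→J1
bond 5 stroke→Sf1

bond 0 →J1  (Se1 (Se) sets effort on bond)
bond 5 →Sf1  (Sf1 fixes flow; stroke at Sf1)
bond 1 →J1  (J1: bond 5 brought flow, rest push out)
bond 2 →J1  (J1: bond 5 brought flow, rest push out)
bond 3 →J1  (1-jn J1 has f-setter on 5)
bond 4 →J1  (1-jn J1 has f-setter on 5)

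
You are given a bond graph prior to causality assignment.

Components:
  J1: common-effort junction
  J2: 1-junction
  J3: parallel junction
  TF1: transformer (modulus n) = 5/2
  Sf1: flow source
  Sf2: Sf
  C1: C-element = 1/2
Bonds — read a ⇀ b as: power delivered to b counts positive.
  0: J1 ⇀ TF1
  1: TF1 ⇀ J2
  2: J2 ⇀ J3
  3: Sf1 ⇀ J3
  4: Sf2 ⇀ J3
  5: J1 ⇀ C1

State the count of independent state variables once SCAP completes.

1  (C1 all integral)

#3 stroke→Sf1  (Sf1 (Sf) sets flow on bond)
#4 stroke→Sf2  (Sf2: flow source, stroke at near end)
#2 stroke→J3  (only one effort-in slot at J3)
#1 stroke→J2  (J2: bond 2 brought flow, rest push out)
#0 stroke→TF1  (TF1 one-in-one-out from 1)
#5 stroke→J1  (J1 needs exactly one e-in)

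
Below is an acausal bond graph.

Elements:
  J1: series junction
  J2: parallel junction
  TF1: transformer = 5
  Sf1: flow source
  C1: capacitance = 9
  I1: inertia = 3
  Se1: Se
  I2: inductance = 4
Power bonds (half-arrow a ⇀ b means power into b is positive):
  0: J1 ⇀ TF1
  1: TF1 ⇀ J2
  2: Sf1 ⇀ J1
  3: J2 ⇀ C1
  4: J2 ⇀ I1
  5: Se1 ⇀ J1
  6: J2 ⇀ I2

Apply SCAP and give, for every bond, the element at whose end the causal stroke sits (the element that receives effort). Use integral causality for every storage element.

bond 0 |J1
bond 1 |TF1
bond 2 |Sf1
bond 3 |J2
bond 4 |I1
bond 5 |J1
bond 6 |I2

b2 stroke→Sf1  (Sf1: flow source, stroke at near end)
b5 stroke→J1  (Se1 (Se) sets effort on bond)
b0 stroke→J1  (J1: bond 2 brought flow, rest push out)
b1 stroke→TF1  (TF TF1: opposite of bond 0)
b3 stroke→J2  (C1 integral (e out))
b4 stroke→I1  (J2 effort already set via bond 3)
b6 stroke→I2  (common-e at J2 fixed by 3)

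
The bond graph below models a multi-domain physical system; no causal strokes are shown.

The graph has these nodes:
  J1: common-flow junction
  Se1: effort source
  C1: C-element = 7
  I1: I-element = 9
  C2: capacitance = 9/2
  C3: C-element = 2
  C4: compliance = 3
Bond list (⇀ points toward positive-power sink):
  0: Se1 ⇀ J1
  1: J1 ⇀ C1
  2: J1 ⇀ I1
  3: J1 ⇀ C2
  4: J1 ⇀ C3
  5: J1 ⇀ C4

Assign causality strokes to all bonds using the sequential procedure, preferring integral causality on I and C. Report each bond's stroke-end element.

b0 |J1  (Se1 fixes effort; stroke away)
b1 |J1  (C1: C, integral causality)
b2 |I1  (I1: I, integral causality)
b3 |J1  (1-jn J1 has f-setter on 2)
b4 |J1  (J1 flow already set via bond 2)
b5 |J1  (1-jn J1 has f-setter on 2)

#0 →J1
#1 →J1
#2 →I1
#3 →J1
#4 →J1
#5 →J1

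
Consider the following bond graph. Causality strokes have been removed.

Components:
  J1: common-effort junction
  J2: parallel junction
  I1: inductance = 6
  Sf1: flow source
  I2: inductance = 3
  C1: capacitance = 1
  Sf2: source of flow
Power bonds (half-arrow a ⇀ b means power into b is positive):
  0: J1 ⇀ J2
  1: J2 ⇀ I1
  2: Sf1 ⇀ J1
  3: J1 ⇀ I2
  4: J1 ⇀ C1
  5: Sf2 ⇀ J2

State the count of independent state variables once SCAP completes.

3  (C1, I1, I2 all integral)

β2 stroke→Sf1  (Sf1: flow source, stroke at near end)
β5 stroke→Sf2  (Sf2 fixes flow; stroke at Sf2)
β1 stroke→I1  (I1: I, integral causality)
β0 stroke→J2  (J2: last free bond brings effort in)
β3 stroke→I2  (I2 integral (f out))
β4 stroke→J1  (J1: last free bond brings effort in)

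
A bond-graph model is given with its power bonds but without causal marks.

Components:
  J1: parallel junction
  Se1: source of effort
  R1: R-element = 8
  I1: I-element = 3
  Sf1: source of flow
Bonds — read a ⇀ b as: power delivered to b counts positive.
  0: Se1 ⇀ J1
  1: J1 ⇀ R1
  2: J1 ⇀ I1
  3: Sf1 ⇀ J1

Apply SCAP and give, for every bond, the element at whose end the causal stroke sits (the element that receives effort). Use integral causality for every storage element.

bond 0 stroke→J1  (Se1: effort source, stroke at far end)
bond 3 stroke→Sf1  (Sf1: flow source, stroke at near end)
bond 1 stroke→R1  (J1: bond 0 brought effort, rest push out)
bond 2 stroke→I1  (0-jn J1 has e-setter on 0)

b0 stroke at J1
b1 stroke at R1
b2 stroke at I1
b3 stroke at Sf1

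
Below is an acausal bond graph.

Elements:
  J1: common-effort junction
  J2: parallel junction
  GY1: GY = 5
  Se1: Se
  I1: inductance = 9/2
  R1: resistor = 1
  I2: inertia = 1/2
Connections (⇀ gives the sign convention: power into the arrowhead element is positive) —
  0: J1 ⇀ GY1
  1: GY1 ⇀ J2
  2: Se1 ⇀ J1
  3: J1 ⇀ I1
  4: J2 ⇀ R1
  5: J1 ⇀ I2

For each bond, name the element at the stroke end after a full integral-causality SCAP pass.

bond 2 |J1  (Se1 fixes effort; stroke away)
bond 0 |GY1  (J1 effort already set via bond 2)
bond 3 |I1  (0-jn J1 has e-setter on 2)
bond 5 |I2  (J1 effort already set via bond 2)
bond 1 |GY1  (through GY1, causality inverts; strokes same side of GY1)
bond 4 |J2  (only one effort-in slot at J2)

#0 |GY1
#1 |GY1
#2 |J1
#3 |I1
#4 |J2
#5 |I2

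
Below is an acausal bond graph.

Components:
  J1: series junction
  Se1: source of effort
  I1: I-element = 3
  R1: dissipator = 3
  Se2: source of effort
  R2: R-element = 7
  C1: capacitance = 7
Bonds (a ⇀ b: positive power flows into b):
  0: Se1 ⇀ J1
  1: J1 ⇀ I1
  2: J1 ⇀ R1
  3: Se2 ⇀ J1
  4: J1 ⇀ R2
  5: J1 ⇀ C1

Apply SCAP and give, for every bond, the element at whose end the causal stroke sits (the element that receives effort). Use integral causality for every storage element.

bond 0 stroke at J1  (Se1: effort source, stroke at far end)
bond 3 stroke at J1  (Se2: effort source, stroke at far end)
bond 1 stroke at I1  (I1 integral (f out))
bond 2 stroke at J1  (1-jn J1 has f-setter on 1)
bond 4 stroke at J1  (common-f at J1 fixed by 1)
bond 5 stroke at J1  (J1 flow already set via bond 1)

β0 |J1
β1 |I1
β2 |J1
β3 |J1
β4 |J1
β5 |J1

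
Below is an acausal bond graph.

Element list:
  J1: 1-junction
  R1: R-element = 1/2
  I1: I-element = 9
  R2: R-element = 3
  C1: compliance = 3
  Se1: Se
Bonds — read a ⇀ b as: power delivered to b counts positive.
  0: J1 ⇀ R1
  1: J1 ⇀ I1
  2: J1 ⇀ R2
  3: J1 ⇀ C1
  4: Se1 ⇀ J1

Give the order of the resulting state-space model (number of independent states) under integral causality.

2  (C1, I1 all integral)

bond 4 stroke at J1  (source Se1 imposes e)
bond 1 stroke at I1  (prefer integral on I1)
bond 0 stroke at J1  (common-f at J1 fixed by 1)
bond 2 stroke at J1  (1-jn J1 has f-setter on 1)
bond 3 stroke at J1  (J1: bond 1 brought flow, rest push out)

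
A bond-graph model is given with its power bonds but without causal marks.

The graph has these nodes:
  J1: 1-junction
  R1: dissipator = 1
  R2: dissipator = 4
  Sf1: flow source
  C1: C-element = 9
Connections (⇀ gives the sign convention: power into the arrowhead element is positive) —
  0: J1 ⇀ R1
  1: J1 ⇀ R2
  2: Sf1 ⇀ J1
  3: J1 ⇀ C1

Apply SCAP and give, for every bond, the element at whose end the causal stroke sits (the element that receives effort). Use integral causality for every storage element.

bond 2 stroke at Sf1  (source Sf1 imposes f)
bond 0 stroke at J1  (J1 flow already set via bond 2)
bond 1 stroke at J1  (1-jn J1 has f-setter on 2)
bond 3 stroke at J1  (J1: bond 2 brought flow, rest push out)

β0 →J1
β1 →J1
β2 →Sf1
β3 →J1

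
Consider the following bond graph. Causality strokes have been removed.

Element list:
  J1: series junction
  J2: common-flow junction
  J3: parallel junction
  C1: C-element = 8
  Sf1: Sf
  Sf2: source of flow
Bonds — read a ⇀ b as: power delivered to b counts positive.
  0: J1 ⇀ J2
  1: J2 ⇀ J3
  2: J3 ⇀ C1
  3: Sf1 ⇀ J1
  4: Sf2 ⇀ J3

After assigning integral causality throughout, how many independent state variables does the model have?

#3 |Sf1  (Sf1: flow source, stroke at near end)
#4 |Sf2  (source Sf2 imposes f)
#0 |J1  (J1 flow already set via bond 3)
#1 |J2  (1-jn J2 has f-setter on 0)
#2 |J3  (only one effort-in slot at J3)

1  (C1 all integral)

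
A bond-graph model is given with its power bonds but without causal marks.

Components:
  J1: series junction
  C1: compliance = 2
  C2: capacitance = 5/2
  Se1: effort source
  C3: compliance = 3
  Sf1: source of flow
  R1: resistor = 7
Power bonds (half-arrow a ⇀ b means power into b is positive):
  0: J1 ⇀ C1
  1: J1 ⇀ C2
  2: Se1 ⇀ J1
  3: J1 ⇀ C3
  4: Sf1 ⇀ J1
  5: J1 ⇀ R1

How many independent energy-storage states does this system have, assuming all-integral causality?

3  (C1, C2, C3 all integral)

bond 2 stroke at J1  (Se1 (Se) sets effort on bond)
bond 4 stroke at Sf1  (Sf1 fixes flow; stroke at Sf1)
bond 0 stroke at J1  (J1: bond 4 brought flow, rest push out)
bond 1 stroke at J1  (1-jn J1 has f-setter on 4)
bond 3 stroke at J1  (J1: bond 4 brought flow, rest push out)
bond 5 stroke at J1  (1-jn J1 has f-setter on 4)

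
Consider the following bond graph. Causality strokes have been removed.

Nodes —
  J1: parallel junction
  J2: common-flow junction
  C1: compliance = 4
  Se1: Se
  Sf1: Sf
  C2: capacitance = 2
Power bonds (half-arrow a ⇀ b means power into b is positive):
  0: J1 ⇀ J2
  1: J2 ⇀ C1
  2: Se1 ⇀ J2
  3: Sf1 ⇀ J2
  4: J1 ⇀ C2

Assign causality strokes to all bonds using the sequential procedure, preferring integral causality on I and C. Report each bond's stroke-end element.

bond 0 stroke→J2
bond 1 stroke→J2
bond 2 stroke→J2
bond 3 stroke→Sf1
bond 4 stroke→J1

β2 stroke at J2  (Se1 (Se) sets effort on bond)
β3 stroke at Sf1  (Sf1 (Sf) sets flow on bond)
β0 stroke at J2  (1-jn J2 has f-setter on 3)
β1 stroke at J2  (1-jn J2 has f-setter on 3)
β4 stroke at J1  (J1: last free bond brings effort in)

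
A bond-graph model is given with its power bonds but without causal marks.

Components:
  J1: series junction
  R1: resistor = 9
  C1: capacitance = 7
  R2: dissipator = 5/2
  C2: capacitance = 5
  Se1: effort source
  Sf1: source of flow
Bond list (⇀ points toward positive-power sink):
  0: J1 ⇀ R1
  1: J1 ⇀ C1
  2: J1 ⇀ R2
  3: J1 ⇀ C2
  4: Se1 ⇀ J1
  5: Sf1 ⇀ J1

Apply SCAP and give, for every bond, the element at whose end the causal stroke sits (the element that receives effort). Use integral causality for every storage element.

bond 0 stroke at J1
bond 1 stroke at J1
bond 2 stroke at J1
bond 3 stroke at J1
bond 4 stroke at J1
bond 5 stroke at Sf1

b4 |J1  (Se1 (Se) sets effort on bond)
b5 |Sf1  (Sf1: flow source, stroke at near end)
b0 |J1  (common-f at J1 fixed by 5)
b1 |J1  (1-jn J1 has f-setter on 5)
b2 |J1  (J1: bond 5 brought flow, rest push out)
b3 |J1  (1-jn J1 has f-setter on 5)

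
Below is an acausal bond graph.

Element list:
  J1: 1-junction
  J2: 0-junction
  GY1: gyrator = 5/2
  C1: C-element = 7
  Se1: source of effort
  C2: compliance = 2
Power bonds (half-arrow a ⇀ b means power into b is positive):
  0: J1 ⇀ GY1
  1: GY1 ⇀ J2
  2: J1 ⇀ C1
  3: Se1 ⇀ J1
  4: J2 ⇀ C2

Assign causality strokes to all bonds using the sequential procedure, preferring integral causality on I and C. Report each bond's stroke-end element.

#0 |GY1
#1 |GY1
#2 |J1
#3 |J1
#4 |J2

#3 stroke→J1  (Se1 (Se) sets effort on bond)
#2 stroke→J1  (C1: C, integral causality)
#0 stroke→GY1  (closing 1-jn rule on J1)
#1 stroke→GY1  (GY1 both-in/both-out from 0)
#4 stroke→J2  (only one effort-in slot at J2)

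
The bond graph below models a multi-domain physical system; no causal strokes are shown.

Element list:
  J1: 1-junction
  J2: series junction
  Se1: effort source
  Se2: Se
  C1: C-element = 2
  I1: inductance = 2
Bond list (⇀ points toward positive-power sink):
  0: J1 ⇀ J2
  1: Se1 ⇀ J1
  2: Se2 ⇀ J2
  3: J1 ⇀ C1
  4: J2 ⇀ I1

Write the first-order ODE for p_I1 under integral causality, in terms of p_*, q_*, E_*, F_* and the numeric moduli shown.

β1 →J1  (Se1 fixes effort; stroke away)
β2 →J2  (Se2 fixes effort; stroke away)
β3 →J1  (C1 integral (e out))
β0 →J2  (closing 1-jn rule on J1)
β4 →I1  (closing 1-jn rule on J2)

dp_I1/dt = E_Se1 + E_Se2 - q_C1/2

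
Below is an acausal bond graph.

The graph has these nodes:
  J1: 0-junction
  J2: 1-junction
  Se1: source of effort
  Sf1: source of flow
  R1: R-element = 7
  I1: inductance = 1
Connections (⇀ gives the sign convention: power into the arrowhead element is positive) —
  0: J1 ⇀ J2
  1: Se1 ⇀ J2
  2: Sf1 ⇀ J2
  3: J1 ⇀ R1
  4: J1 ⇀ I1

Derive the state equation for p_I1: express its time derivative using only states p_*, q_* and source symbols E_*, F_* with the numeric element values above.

#1 stroke→J2  (source Se1 imposes e)
#2 stroke→Sf1  (Sf1 fixes flow; stroke at Sf1)
#0 stroke→J2  (J2 flow already set via bond 2)
#4 stroke→I1  (I1 integral (f out))
#3 stroke→J1  (only one effort-in slot at J1)

dp_I1/dt = -7*F_Sf1 - 7*p_I1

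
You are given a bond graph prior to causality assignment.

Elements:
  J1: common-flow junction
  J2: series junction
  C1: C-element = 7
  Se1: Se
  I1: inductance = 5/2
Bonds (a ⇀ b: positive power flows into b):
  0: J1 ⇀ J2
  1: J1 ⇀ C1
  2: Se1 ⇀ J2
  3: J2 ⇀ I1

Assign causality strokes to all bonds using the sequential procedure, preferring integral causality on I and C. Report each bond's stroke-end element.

#2 →J2  (Se1 fixes effort; stroke away)
#1 →J1  (C1 integral (e out))
#0 →J2  (only one flow-in slot at J1)
#3 →I1  (J2: last free bond brings flow in)

bond 0 |J2
bond 1 |J1
bond 2 |J2
bond 3 |I1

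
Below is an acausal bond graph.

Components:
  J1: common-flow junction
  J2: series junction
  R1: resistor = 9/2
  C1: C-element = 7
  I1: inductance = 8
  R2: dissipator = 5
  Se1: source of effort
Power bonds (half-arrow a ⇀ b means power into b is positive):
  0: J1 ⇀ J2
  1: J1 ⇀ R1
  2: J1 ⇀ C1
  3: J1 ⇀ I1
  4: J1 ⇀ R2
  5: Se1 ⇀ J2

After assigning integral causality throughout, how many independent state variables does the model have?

2  (C1, I1 all integral)

β5 stroke at J2  (Se1 (Se) sets effort on bond)
β0 stroke at J1  (closing 1-jn rule on J2)
β2 stroke at J1  (C1: C, integral causality)
β3 stroke at I1  (I1 integral (f out))
β1 stroke at J1  (J1 flow already set via bond 3)
β4 stroke at J1  (common-f at J1 fixed by 3)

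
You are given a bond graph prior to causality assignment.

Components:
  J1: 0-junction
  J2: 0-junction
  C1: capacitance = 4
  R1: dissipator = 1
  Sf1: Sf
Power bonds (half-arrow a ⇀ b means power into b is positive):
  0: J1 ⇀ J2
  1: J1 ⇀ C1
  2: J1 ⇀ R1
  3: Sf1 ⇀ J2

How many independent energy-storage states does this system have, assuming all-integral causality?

1  (C1 all integral)

b3 →Sf1  (Sf1: flow source, stroke at near end)
b0 →J2  (only one effort-in slot at J2)
b1 →J1  (prefer integral on C1)
b2 →R1  (J1: bond 1 brought effort, rest push out)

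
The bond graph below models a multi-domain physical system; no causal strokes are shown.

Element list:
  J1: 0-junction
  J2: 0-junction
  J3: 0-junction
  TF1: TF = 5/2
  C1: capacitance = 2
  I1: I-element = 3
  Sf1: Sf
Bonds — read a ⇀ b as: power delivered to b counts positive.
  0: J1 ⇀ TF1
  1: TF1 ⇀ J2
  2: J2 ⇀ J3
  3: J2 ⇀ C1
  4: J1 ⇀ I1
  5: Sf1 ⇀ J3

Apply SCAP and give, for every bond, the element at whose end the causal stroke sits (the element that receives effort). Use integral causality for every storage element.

#0 →J1
#1 →TF1
#2 →J3
#3 →J2
#4 →I1
#5 →Sf1

β5 stroke at Sf1  (source Sf1 imposes f)
β2 stroke at J3  (only one effort-in slot at J3)
β3 stroke at J2  (C1 outputs effort q/C1)
β1 stroke at TF1  (J2 effort already set via bond 3)
β0 stroke at J1  (TF TF1: opposite of bond 1)
β4 stroke at I1  (0-jn J1 has e-setter on 0)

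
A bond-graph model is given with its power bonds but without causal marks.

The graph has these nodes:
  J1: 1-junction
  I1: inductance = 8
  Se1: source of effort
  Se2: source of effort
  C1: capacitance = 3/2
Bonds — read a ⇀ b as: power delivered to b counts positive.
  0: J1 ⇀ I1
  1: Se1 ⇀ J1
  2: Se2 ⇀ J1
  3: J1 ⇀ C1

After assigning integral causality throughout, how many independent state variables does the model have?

2  (C1, I1 all integral)

b1 →J1  (Se1: effort source, stroke at far end)
b2 →J1  (Se2: effort source, stroke at far end)
b0 →I1  (prefer integral on I1)
b3 →J1  (1-jn J1 has f-setter on 0)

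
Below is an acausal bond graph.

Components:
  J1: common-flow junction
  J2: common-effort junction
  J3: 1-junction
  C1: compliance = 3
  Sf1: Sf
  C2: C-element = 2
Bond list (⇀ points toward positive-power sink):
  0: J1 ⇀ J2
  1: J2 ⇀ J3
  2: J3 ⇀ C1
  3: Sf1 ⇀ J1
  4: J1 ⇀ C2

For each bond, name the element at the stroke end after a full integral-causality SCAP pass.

β0 stroke→J1
β1 stroke→J2
β2 stroke→J3
β3 stroke→Sf1
β4 stroke→J1

bond 3 stroke→Sf1  (Sf1 (Sf) sets flow on bond)
bond 0 stroke→J1  (common-f at J1 fixed by 3)
bond 4 stroke→J1  (J1 flow already set via bond 3)
bond 1 stroke→J2  (J2 needs exactly one e-in)
bond 2 stroke→J3  (J3 flow already set via bond 1)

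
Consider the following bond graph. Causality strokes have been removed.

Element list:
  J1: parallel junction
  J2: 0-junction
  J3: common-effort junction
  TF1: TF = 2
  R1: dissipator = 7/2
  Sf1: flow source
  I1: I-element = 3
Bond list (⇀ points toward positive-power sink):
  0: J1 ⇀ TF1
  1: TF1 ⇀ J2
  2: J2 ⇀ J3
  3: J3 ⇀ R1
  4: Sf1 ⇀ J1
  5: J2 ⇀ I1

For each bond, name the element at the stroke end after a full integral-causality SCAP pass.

bond 0 |J1
bond 1 |TF1
bond 2 |J2
bond 3 |J3
bond 4 |Sf1
bond 5 |I1

bond 4 stroke at Sf1  (Sf1 fixes flow; stroke at Sf1)
bond 0 stroke at J1  (J1 needs exactly one e-in)
bond 1 stroke at TF1  (TF1 one-in-one-out from 0)
bond 5 stroke at I1  (I1 integral (f out))
bond 2 stroke at J2  (J2: last free bond brings effort in)
bond 3 stroke at J3  (only one effort-in slot at J3)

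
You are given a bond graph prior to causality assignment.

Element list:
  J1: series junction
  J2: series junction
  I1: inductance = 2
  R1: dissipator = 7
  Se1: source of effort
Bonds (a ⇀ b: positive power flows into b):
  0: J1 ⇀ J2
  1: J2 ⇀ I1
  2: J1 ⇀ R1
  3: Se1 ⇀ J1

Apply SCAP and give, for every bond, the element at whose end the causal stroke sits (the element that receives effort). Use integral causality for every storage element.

b0 →J2
b1 →I1
b2 →J1
b3 →J1

β3 |J1  (source Se1 imposes e)
β1 |I1  (prefer integral on I1)
β0 |J2  (common-f at J2 fixed by 1)
β2 |J1  (1-jn J1 has f-setter on 0)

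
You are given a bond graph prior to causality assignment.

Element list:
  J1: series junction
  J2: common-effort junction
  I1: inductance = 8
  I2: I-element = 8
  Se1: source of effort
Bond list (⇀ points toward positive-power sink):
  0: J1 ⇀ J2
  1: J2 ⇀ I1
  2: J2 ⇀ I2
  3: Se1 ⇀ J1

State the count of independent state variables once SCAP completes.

2  (I1, I2 all integral)

#3 |J1  (source Se1 imposes e)
#0 |J2  (J1: last free bond brings flow in)
#1 |I1  (common-e at J2 fixed by 0)
#2 |I2  (common-e at J2 fixed by 0)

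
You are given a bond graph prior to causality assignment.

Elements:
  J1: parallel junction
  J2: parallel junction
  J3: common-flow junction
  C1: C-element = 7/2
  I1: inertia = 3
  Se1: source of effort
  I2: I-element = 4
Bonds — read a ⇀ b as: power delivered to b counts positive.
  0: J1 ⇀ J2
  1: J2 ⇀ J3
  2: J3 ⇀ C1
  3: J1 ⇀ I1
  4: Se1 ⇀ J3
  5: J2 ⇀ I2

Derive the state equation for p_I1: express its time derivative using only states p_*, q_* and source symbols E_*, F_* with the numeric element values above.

β4 stroke at J3  (Se1 fixes effort; stroke away)
β2 stroke at J3  (C1 outputs effort q/C1)
β1 stroke at J2  (J3: last free bond brings flow in)
β0 stroke at J1  (J2 effort already set via bond 1)
β5 stroke at I2  (common-e at J2 fixed by 1)
β3 stroke at I1  (J1 effort already set via bond 0)

dp_I1/dt = -E_Se1 + 2*q_C1/7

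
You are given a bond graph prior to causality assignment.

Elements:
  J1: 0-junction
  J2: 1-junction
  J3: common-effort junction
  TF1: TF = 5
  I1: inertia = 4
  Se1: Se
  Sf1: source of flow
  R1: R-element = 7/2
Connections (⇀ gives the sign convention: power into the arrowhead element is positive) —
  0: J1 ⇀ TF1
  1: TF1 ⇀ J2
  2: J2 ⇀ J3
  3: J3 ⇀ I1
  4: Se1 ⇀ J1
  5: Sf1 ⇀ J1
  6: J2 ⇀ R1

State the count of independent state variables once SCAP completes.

b4 |J1  (source Se1 imposes e)
b5 |Sf1  (source Sf1 imposes f)
b0 |TF1  (J1: bond 4 brought effort, rest push out)
b1 |J2  (TF1: transformer flips bond 0)
b3 |I1  (I1: I, integral causality)
b2 |J3  (only one effort-in slot at J3)
b6 |J2  (1-jn J2 has f-setter on 2)

1  (I1 all integral)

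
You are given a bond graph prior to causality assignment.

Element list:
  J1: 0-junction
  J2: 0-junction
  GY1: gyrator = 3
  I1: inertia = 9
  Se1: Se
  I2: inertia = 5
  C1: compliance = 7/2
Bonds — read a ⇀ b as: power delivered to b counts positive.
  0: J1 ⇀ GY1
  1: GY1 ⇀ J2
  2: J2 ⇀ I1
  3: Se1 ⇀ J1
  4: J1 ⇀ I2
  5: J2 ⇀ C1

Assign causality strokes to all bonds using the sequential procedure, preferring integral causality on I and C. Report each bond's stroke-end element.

bond 3 |J1  (Se1: effort source, stroke at far end)
bond 0 |GY1  (common-e at J1 fixed by 3)
bond 4 |I2  (J1 effort already set via bond 3)
bond 1 |GY1  (GY1 both-in/both-out from 0)
bond 2 |I1  (I1 outputs flow p/I1)
bond 5 |J2  (J2: last free bond brings effort in)

bond 0 →GY1
bond 1 →GY1
bond 2 →I1
bond 3 →J1
bond 4 →I2
bond 5 →J2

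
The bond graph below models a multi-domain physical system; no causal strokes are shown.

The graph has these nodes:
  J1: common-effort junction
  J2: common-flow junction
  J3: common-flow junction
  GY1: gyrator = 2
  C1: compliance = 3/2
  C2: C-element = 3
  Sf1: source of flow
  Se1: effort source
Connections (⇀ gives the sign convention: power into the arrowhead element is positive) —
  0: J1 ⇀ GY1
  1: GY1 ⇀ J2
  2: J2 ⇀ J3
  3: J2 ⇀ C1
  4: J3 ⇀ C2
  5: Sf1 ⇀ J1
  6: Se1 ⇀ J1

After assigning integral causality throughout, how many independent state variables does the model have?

2  (C1, C2 all integral)

bond 5 stroke at Sf1  (Sf1: flow source, stroke at near end)
bond 6 stroke at J1  (Se1: effort source, stroke at far end)
bond 0 stroke at GY1  (J1: bond 6 brought effort, rest push out)
bond 1 stroke at GY1  (through GY1, causality inverts; strokes same side of GY1)
bond 2 stroke at J2  (common-f at J2 fixed by 1)
bond 3 stroke at J2  (J2: bond 1 brought flow, rest push out)
bond 4 stroke at J3  (J3 flow already set via bond 2)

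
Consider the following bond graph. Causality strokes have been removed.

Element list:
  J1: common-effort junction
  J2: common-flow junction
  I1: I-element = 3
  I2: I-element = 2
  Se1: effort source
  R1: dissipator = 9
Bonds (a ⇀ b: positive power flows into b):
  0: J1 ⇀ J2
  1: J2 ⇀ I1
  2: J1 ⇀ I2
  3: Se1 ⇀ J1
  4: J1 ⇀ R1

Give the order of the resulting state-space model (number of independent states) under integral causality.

b3 stroke at J1  (source Se1 imposes e)
b0 stroke at J2  (J1 effort already set via bond 3)
b2 stroke at I2  (0-jn J1 has e-setter on 3)
b4 stroke at R1  (J1: bond 3 brought effort, rest push out)
b1 stroke at I1  (closing 1-jn rule on J2)

2  (I1, I2 all integral)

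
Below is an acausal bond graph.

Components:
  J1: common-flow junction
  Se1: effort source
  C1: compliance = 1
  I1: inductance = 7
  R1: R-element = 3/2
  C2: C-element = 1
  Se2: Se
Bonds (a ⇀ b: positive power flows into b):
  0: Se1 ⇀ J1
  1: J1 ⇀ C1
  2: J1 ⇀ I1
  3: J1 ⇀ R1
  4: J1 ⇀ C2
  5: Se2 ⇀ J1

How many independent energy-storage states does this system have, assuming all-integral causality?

#0 stroke at J1  (Se1 (Se) sets effort on bond)
#5 stroke at J1  (Se2 (Se) sets effort on bond)
#1 stroke at J1  (C1 outputs effort q/C1)
#2 stroke at I1  (I1 integral (f out))
#3 stroke at J1  (J1: bond 2 brought flow, rest push out)
#4 stroke at J1  (J1: bond 2 brought flow, rest push out)

3  (C1, C2, I1 all integral)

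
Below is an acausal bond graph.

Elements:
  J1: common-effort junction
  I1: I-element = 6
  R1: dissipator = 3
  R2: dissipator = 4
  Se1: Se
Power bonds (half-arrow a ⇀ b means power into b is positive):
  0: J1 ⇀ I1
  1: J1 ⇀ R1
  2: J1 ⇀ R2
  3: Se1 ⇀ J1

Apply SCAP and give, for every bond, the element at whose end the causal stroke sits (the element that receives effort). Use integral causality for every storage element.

bond 3 |J1  (source Se1 imposes e)
bond 0 |I1  (J1: bond 3 brought effort, rest push out)
bond 1 |R1  (J1 effort already set via bond 3)
bond 2 |R2  (J1: bond 3 brought effort, rest push out)

bond 0 |I1
bond 1 |R1
bond 2 |R2
bond 3 |J1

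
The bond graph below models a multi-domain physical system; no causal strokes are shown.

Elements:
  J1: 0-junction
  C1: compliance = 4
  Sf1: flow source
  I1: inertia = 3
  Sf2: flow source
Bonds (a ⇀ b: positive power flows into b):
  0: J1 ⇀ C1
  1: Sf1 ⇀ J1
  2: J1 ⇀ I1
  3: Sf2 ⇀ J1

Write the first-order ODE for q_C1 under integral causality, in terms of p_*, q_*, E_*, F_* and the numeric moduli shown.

dq_C1/dt = F_Sf1 + F_Sf2 - p_I1/3

bond 1 →Sf1  (source Sf1 imposes f)
bond 3 →Sf2  (Sf2 fixes flow; stroke at Sf2)
bond 0 →J1  (prefer integral on C1)
bond 2 →I1  (0-jn J1 has e-setter on 0)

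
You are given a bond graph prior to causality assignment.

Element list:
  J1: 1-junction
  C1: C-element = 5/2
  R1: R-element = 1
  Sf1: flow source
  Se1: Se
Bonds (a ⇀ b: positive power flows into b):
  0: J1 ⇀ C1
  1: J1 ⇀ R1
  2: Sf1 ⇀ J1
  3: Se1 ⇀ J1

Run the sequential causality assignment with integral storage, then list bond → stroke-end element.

#2 →Sf1  (Sf1 (Sf) sets flow on bond)
#3 →J1  (Se1 fixes effort; stroke away)
#0 →J1  (common-f at J1 fixed by 2)
#1 →J1  (J1: bond 2 brought flow, rest push out)

bond 0 →J1
bond 1 →J1
bond 2 →Sf1
bond 3 →J1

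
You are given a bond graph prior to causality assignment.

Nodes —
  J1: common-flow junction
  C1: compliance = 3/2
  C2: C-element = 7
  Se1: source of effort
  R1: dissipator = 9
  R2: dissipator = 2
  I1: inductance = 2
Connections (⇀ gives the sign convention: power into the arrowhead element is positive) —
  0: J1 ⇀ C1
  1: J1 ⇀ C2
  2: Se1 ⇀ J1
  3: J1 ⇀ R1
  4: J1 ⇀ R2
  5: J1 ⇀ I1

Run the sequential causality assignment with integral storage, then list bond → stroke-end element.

b2 stroke at J1  (Se1 (Se) sets effort on bond)
b0 stroke at J1  (prefer integral on C1)
b1 stroke at J1  (C2: C, integral causality)
b5 stroke at I1  (I1: I, integral causality)
b3 stroke at J1  (1-jn J1 has f-setter on 5)
b4 stroke at J1  (common-f at J1 fixed by 5)

bond 0 →J1
bond 1 →J1
bond 2 →J1
bond 3 →J1
bond 4 →J1
bond 5 →I1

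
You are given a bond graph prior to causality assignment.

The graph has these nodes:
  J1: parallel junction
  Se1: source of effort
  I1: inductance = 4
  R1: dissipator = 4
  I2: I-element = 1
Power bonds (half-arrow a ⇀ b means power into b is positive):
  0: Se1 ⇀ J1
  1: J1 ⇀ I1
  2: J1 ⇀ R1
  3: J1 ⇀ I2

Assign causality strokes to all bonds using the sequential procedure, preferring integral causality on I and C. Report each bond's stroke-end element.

bond 0 stroke at J1
bond 1 stroke at I1
bond 2 stroke at R1
bond 3 stroke at I2

β0 stroke at J1  (source Se1 imposes e)
β1 stroke at I1  (0-jn J1 has e-setter on 0)
β2 stroke at R1  (J1 effort already set via bond 0)
β3 stroke at I2  (common-e at J1 fixed by 0)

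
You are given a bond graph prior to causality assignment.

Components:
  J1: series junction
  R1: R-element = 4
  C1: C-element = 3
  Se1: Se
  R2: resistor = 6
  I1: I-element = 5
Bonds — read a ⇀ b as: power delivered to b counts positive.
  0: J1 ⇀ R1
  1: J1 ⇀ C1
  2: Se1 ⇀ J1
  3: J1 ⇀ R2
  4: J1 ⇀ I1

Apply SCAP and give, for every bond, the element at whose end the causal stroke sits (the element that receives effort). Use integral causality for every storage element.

#0 stroke at J1
#1 stroke at J1
#2 stroke at J1
#3 stroke at J1
#4 stroke at I1

β2 |J1  (Se1 (Se) sets effort on bond)
β1 |J1  (C1: C, integral causality)
β4 |I1  (I1 integral (f out))
β0 |J1  (J1 flow already set via bond 4)
β3 |J1  (1-jn J1 has f-setter on 4)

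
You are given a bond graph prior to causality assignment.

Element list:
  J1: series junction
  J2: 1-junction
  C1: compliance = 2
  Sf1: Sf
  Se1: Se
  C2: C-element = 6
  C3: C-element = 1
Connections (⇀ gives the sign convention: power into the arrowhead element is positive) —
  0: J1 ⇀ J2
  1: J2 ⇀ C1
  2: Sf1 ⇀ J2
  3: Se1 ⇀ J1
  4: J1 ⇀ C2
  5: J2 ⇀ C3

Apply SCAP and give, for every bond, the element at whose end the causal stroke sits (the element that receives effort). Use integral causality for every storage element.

#2 stroke at Sf1  (Sf1: flow source, stroke at near end)
#3 stroke at J1  (Se1 fixes effort; stroke away)
#0 stroke at J2  (J2 flow already set via bond 2)
#1 stroke at J2  (J2 flow already set via bond 2)
#5 stroke at J2  (J2: bond 2 brought flow, rest push out)
#4 stroke at J1  (J1: bond 0 brought flow, rest push out)

bond 0 stroke→J2
bond 1 stroke→J2
bond 2 stroke→Sf1
bond 3 stroke→J1
bond 4 stroke→J1
bond 5 stroke→J2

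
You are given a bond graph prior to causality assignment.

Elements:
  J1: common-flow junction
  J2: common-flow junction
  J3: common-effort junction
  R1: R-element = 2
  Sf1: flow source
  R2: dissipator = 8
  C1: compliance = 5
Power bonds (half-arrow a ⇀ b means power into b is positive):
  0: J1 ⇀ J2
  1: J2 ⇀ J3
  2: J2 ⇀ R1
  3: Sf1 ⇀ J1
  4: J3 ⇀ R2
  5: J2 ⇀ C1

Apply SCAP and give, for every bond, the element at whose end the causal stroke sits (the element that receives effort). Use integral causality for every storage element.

#0 stroke at J1
#1 stroke at J2
#2 stroke at J2
#3 stroke at Sf1
#4 stroke at J3
#5 stroke at J2

β3 |Sf1  (Sf1 fixes flow; stroke at Sf1)
β0 |J1  (J1 flow already set via bond 3)
β1 |J2  (common-f at J2 fixed by 0)
β2 |J2  (J2 flow already set via bond 0)
β5 |J2  (common-f at J2 fixed by 0)
β4 |J3  (J3 needs exactly one e-in)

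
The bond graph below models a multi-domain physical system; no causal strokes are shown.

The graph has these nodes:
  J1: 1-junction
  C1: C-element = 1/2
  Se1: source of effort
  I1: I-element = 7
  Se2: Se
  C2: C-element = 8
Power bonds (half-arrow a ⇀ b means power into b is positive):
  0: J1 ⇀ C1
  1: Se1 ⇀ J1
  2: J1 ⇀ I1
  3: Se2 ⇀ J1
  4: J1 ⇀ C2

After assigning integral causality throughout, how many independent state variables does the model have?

3  (C1, C2, I1 all integral)

β1 |J1  (Se1 fixes effort; stroke away)
β3 |J1  (source Se2 imposes e)
β0 |J1  (C1 outputs effort q/C1)
β2 |I1  (I1 outputs flow p/I1)
β4 |J1  (J1: bond 2 brought flow, rest push out)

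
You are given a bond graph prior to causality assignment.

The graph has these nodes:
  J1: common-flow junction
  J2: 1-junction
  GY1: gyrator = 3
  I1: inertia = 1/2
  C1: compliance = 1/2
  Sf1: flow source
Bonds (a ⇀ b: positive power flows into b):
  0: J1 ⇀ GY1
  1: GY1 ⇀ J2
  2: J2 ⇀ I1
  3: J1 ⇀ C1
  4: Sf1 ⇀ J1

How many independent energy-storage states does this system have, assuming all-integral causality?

2  (C1, I1 all integral)

β4 stroke→Sf1  (Sf1: flow source, stroke at near end)
β0 stroke→J1  (1-jn J1 has f-setter on 4)
β3 stroke→J1  (J1 flow already set via bond 4)
β1 stroke→J2  (through GY1, causality inverts; strokes same side of GY1)
β2 stroke→I1  (closing 1-jn rule on J2)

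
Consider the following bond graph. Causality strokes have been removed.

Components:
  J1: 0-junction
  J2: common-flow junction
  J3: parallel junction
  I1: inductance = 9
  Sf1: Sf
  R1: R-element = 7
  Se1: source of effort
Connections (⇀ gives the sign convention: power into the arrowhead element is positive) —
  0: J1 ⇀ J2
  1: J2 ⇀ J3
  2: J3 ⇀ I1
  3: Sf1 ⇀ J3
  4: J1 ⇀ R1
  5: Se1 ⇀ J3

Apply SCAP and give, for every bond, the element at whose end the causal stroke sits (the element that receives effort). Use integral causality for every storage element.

#0 stroke→J1
#1 stroke→J2
#2 stroke→I1
#3 stroke→Sf1
#4 stroke→R1
#5 stroke→J3

bond 3 |Sf1  (Sf1: flow source, stroke at near end)
bond 5 |J3  (source Se1 imposes e)
bond 1 |J2  (0-jn J3 has e-setter on 5)
bond 2 |I1  (J3: bond 5 brought effort, rest push out)
bond 0 |J1  (closing 1-jn rule on J2)
bond 4 |R1  (0-jn J1 has e-setter on 0)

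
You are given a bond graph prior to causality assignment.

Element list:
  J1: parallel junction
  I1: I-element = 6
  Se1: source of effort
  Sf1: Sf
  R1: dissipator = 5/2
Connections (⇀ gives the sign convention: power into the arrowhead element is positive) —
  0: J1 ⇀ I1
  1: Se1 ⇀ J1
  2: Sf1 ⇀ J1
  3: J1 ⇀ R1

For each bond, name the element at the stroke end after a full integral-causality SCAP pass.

b1 stroke→J1  (Se1 (Se) sets effort on bond)
b2 stroke→Sf1  (Sf1: flow source, stroke at near end)
b0 stroke→I1  (common-e at J1 fixed by 1)
b3 stroke→R1  (0-jn J1 has e-setter on 1)

β0 stroke at I1
β1 stroke at J1
β2 stroke at Sf1
β3 stroke at R1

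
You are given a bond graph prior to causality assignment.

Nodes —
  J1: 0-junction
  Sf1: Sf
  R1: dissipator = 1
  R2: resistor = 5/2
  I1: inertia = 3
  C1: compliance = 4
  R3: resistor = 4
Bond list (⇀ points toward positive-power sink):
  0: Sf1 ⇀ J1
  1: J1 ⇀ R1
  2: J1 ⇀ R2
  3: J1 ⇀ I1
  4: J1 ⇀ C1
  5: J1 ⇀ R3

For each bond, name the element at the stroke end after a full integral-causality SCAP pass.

#0 |Sf1  (Sf1 fixes flow; stroke at Sf1)
#3 |I1  (I1 outputs flow p/I1)
#4 |J1  (prefer integral on C1)
#1 |R1  (J1: bond 4 brought effort, rest push out)
#2 |R2  (J1 effort already set via bond 4)
#5 |R3  (0-jn J1 has e-setter on 4)

b0 stroke→Sf1
b1 stroke→R1
b2 stroke→R2
b3 stroke→I1
b4 stroke→J1
b5 stroke→R3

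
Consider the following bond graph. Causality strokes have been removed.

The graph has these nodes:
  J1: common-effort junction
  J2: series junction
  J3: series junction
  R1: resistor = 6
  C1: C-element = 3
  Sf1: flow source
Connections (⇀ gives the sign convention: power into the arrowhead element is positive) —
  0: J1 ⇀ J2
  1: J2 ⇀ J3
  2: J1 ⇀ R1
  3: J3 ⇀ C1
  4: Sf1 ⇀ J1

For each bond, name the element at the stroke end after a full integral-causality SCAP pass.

#0 →J1
#1 →J2
#2 →R1
#3 →J3
#4 →Sf1

bond 4 |Sf1  (Sf1 fixes flow; stroke at Sf1)
bond 3 |J3  (C1 outputs effort q/C1)
bond 1 |J2  (only one flow-in slot at J3)
bond 0 |J1  (closing 1-jn rule on J2)
bond 2 |R1  (J1 effort already set via bond 0)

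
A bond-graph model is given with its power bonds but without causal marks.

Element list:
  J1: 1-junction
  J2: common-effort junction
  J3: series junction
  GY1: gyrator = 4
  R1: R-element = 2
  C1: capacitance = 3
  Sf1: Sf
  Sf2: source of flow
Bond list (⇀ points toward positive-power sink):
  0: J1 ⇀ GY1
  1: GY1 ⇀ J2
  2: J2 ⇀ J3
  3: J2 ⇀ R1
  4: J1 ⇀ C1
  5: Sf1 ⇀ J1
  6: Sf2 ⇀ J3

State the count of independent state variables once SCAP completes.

bond 5 |Sf1  (Sf1 (Sf) sets flow on bond)
bond 6 |Sf2  (Sf2 (Sf) sets flow on bond)
bond 0 |J1  (J1: bond 5 brought flow, rest push out)
bond 4 |J1  (common-f at J1 fixed by 5)
bond 2 |J3  (1-jn J3 has f-setter on 6)
bond 1 |J2  (GY GY1: same side as bond 0)
bond 3 |R1  (J2 effort already set via bond 1)

1  (C1 all integral)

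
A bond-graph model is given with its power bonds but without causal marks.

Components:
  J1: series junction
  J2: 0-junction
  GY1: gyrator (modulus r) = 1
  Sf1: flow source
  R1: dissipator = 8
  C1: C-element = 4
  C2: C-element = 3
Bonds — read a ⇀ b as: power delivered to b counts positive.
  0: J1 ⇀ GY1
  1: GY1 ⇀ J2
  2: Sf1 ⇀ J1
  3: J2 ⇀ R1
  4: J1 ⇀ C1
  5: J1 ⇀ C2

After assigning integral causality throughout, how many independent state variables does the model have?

β2 stroke at Sf1  (Sf1: flow source, stroke at near end)
β0 stroke at J1  (1-jn J1 has f-setter on 2)
β4 stroke at J1  (J1: bond 2 brought flow, rest push out)
β5 stroke at J1  (J1 flow already set via bond 2)
β1 stroke at J2  (through GY1, causality inverts; strokes same side of GY1)
β3 stroke at R1  (J2: bond 1 brought effort, rest push out)

2  (C1, C2 all integral)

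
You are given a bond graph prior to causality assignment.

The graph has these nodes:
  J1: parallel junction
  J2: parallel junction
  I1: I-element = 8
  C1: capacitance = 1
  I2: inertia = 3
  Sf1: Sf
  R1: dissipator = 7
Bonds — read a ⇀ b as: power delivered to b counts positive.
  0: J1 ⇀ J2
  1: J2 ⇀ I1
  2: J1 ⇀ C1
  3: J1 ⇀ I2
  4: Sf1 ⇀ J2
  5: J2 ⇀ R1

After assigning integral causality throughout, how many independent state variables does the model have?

3  (C1, I1, I2 all integral)

bond 4 stroke at Sf1  (Sf1: flow source, stroke at near end)
bond 1 stroke at I1  (I1 integral (f out))
bond 2 stroke at J1  (C1: C, integral causality)
bond 0 stroke at J2  (J1 effort already set via bond 2)
bond 3 stroke at I2  (0-jn J1 has e-setter on 2)
bond 5 stroke at R1  (J2 effort already set via bond 0)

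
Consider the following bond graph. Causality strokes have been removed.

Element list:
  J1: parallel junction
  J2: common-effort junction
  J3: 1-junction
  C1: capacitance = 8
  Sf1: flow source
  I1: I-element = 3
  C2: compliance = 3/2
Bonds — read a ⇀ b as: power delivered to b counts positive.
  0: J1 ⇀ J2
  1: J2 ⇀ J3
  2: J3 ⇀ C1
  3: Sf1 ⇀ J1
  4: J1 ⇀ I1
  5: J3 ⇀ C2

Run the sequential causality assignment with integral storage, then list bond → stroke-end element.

#3 |Sf1  (source Sf1 imposes f)
#2 |J3  (C1 outputs effort q/C1)
#4 |I1  (I1 integral (f out))
#0 |J1  (J1 needs exactly one e-in)
#1 |J2  (J2 needs exactly one e-in)
#5 |J3  (common-f at J3 fixed by 1)

β0 stroke→J1
β1 stroke→J2
β2 stroke→J3
β3 stroke→Sf1
β4 stroke→I1
β5 stroke→J3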